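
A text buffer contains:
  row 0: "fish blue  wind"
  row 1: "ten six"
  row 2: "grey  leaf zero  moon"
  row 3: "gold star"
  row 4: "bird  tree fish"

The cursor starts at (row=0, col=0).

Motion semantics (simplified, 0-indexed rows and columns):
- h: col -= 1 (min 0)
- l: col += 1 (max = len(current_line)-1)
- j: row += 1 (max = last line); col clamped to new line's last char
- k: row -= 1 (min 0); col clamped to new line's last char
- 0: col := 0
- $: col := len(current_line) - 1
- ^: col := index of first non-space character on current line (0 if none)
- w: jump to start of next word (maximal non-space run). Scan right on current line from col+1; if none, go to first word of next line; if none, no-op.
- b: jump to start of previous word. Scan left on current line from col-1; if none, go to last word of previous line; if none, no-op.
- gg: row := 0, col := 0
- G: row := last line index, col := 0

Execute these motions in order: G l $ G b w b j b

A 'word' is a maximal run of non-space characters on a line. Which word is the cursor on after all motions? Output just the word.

Answer: bird

Derivation:
After 1 (G): row=4 col=0 char='b'
After 2 (l): row=4 col=1 char='i'
After 3 ($): row=4 col=14 char='h'
After 4 (G): row=4 col=0 char='b'
After 5 (b): row=3 col=5 char='s'
After 6 (w): row=4 col=0 char='b'
After 7 (b): row=3 col=5 char='s'
After 8 (j): row=4 col=5 char='_'
After 9 (b): row=4 col=0 char='b'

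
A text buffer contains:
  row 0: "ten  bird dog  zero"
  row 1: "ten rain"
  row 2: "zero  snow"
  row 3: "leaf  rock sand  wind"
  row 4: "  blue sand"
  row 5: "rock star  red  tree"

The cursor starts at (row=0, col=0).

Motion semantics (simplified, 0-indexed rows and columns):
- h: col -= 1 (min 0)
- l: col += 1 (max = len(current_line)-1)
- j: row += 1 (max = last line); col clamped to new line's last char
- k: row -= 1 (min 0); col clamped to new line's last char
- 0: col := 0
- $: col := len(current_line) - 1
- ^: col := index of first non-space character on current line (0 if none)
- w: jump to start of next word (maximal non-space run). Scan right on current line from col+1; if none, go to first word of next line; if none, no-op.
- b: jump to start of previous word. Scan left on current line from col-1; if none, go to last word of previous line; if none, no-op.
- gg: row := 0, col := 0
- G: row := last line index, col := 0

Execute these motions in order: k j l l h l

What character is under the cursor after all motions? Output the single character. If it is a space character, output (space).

Answer: n

Derivation:
After 1 (k): row=0 col=0 char='t'
After 2 (j): row=1 col=0 char='t'
After 3 (l): row=1 col=1 char='e'
After 4 (l): row=1 col=2 char='n'
After 5 (h): row=1 col=1 char='e'
After 6 (l): row=1 col=2 char='n'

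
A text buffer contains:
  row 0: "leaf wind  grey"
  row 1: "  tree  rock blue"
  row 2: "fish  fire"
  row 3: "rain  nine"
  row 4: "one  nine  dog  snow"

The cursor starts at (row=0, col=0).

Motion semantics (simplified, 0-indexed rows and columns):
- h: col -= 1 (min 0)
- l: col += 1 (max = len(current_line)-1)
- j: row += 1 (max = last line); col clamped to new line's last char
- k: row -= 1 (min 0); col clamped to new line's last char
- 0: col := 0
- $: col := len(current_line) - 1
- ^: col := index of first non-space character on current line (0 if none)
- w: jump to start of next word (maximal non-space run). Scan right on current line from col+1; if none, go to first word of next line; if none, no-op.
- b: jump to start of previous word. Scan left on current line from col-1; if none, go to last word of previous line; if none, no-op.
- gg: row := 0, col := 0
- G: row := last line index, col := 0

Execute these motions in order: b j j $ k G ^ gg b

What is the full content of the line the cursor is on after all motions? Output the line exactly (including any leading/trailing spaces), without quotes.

Answer: leaf wind  grey

Derivation:
After 1 (b): row=0 col=0 char='l'
After 2 (j): row=1 col=0 char='_'
After 3 (j): row=2 col=0 char='f'
After 4 ($): row=2 col=9 char='e'
After 5 (k): row=1 col=9 char='o'
After 6 (G): row=4 col=0 char='o'
After 7 (^): row=4 col=0 char='o'
After 8 (gg): row=0 col=0 char='l'
After 9 (b): row=0 col=0 char='l'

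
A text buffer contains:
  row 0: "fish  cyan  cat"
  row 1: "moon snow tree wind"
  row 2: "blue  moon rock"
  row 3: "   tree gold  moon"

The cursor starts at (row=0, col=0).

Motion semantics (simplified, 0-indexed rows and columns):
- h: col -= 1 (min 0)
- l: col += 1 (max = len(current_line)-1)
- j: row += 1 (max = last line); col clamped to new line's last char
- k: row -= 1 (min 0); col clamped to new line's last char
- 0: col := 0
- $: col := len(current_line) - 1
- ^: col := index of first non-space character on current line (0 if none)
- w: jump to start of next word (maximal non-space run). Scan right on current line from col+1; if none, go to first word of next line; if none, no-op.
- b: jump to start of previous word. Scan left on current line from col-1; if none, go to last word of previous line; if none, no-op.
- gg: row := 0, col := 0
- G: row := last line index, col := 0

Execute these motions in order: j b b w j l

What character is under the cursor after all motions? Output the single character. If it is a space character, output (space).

After 1 (j): row=1 col=0 char='m'
After 2 (b): row=0 col=12 char='c'
After 3 (b): row=0 col=6 char='c'
After 4 (w): row=0 col=12 char='c'
After 5 (j): row=1 col=12 char='e'
After 6 (l): row=1 col=13 char='e'

Answer: e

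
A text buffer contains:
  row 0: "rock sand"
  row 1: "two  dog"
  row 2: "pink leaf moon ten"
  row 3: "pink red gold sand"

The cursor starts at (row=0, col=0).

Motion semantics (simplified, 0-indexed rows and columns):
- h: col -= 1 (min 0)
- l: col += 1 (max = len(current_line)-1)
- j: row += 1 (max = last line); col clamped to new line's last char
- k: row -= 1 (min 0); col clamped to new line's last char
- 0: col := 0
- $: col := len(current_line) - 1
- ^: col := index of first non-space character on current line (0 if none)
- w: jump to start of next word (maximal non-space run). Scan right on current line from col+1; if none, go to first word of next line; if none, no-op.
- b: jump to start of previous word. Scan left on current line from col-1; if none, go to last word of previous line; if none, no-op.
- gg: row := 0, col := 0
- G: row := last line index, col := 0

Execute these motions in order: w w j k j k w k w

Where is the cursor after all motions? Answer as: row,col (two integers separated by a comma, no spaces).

After 1 (w): row=0 col=5 char='s'
After 2 (w): row=1 col=0 char='t'
After 3 (j): row=2 col=0 char='p'
After 4 (k): row=1 col=0 char='t'
After 5 (j): row=2 col=0 char='p'
After 6 (k): row=1 col=0 char='t'
After 7 (w): row=1 col=5 char='d'
After 8 (k): row=0 col=5 char='s'
After 9 (w): row=1 col=0 char='t'

Answer: 1,0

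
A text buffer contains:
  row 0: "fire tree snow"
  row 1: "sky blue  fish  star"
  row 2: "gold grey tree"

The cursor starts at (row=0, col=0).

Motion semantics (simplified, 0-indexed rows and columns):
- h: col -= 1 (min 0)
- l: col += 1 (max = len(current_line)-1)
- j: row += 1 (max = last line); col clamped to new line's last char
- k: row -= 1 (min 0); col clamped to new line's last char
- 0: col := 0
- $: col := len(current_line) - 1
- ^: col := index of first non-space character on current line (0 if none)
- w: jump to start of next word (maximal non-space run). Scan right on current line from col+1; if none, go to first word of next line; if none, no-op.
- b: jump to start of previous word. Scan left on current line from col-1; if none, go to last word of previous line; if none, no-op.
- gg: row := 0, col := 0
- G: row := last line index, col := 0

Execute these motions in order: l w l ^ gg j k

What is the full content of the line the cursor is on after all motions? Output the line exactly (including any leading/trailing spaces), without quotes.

After 1 (l): row=0 col=1 char='i'
After 2 (w): row=0 col=5 char='t'
After 3 (l): row=0 col=6 char='r'
After 4 (^): row=0 col=0 char='f'
After 5 (gg): row=0 col=0 char='f'
After 6 (j): row=1 col=0 char='s'
After 7 (k): row=0 col=0 char='f'

Answer: fire tree snow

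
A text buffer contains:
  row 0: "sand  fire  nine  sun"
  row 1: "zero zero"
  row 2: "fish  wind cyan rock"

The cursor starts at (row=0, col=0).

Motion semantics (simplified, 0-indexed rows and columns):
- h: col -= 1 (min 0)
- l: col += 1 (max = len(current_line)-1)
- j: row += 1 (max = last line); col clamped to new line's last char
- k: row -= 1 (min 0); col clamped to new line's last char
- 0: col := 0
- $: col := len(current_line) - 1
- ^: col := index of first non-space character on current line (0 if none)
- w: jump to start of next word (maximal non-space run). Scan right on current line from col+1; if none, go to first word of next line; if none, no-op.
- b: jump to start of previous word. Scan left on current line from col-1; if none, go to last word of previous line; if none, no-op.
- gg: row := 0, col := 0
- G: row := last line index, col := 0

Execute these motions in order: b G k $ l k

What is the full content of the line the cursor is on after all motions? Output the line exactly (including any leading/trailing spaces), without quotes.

Answer: sand  fire  nine  sun

Derivation:
After 1 (b): row=0 col=0 char='s'
After 2 (G): row=2 col=0 char='f'
After 3 (k): row=1 col=0 char='z'
After 4 ($): row=1 col=8 char='o'
After 5 (l): row=1 col=8 char='o'
After 6 (k): row=0 col=8 char='r'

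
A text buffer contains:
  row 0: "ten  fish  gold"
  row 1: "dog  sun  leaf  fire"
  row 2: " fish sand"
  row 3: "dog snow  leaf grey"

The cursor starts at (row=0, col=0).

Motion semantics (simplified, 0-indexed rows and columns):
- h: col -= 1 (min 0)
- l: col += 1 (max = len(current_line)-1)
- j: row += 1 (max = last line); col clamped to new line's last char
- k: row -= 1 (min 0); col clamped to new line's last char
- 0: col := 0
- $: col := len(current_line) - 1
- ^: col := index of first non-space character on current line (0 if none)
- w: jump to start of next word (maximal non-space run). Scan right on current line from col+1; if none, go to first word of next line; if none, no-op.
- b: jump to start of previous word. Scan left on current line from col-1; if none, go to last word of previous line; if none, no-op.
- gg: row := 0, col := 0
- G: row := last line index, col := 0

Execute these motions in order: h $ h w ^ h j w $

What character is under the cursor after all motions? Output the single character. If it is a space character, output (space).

Answer: d

Derivation:
After 1 (h): row=0 col=0 char='t'
After 2 ($): row=0 col=14 char='d'
After 3 (h): row=0 col=13 char='l'
After 4 (w): row=1 col=0 char='d'
After 5 (^): row=1 col=0 char='d'
After 6 (h): row=1 col=0 char='d'
After 7 (j): row=2 col=0 char='_'
After 8 (w): row=2 col=1 char='f'
After 9 ($): row=2 col=9 char='d'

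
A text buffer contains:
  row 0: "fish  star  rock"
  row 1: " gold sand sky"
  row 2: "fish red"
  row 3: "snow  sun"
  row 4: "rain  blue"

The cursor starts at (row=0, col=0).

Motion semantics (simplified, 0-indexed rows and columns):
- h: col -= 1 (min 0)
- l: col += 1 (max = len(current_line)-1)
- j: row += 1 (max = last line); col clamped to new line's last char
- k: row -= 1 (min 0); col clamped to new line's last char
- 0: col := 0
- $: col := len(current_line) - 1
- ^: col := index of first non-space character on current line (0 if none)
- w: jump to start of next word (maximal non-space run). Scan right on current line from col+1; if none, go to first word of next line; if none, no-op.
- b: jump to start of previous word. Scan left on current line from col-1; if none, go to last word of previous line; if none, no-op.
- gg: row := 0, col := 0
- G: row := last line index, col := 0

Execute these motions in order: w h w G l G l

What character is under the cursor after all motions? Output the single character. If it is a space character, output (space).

Answer: a

Derivation:
After 1 (w): row=0 col=6 char='s'
After 2 (h): row=0 col=5 char='_'
After 3 (w): row=0 col=6 char='s'
After 4 (G): row=4 col=0 char='r'
After 5 (l): row=4 col=1 char='a'
After 6 (G): row=4 col=0 char='r'
After 7 (l): row=4 col=1 char='a'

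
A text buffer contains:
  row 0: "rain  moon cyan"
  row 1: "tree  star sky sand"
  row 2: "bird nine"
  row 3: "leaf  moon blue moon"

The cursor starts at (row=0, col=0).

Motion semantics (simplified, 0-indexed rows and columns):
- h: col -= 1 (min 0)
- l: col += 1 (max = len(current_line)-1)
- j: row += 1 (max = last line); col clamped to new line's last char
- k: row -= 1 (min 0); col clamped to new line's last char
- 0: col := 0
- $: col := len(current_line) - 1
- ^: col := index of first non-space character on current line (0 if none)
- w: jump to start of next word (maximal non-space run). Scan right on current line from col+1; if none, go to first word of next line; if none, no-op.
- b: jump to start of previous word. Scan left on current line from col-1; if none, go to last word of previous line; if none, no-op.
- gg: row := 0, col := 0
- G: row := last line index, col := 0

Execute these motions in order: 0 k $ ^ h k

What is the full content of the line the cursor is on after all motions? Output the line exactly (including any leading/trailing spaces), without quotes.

Answer: rain  moon cyan

Derivation:
After 1 (0): row=0 col=0 char='r'
After 2 (k): row=0 col=0 char='r'
After 3 ($): row=0 col=14 char='n'
After 4 (^): row=0 col=0 char='r'
After 5 (h): row=0 col=0 char='r'
After 6 (k): row=0 col=0 char='r'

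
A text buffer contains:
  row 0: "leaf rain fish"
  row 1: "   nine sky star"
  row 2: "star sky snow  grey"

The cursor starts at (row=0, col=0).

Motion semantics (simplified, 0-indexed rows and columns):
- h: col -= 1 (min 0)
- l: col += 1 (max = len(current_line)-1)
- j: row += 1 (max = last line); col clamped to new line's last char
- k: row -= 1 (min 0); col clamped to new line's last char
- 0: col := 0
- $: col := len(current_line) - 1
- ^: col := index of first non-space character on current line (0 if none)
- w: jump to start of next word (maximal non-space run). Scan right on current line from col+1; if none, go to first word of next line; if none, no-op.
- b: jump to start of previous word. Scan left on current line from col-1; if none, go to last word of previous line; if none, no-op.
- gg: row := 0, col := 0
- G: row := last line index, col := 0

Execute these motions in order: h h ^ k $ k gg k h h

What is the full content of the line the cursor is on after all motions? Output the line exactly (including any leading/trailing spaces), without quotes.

Answer: leaf rain fish

Derivation:
After 1 (h): row=0 col=0 char='l'
After 2 (h): row=0 col=0 char='l'
After 3 (^): row=0 col=0 char='l'
After 4 (k): row=0 col=0 char='l'
After 5 ($): row=0 col=13 char='h'
After 6 (k): row=0 col=13 char='h'
After 7 (gg): row=0 col=0 char='l'
After 8 (k): row=0 col=0 char='l'
After 9 (h): row=0 col=0 char='l'
After 10 (h): row=0 col=0 char='l'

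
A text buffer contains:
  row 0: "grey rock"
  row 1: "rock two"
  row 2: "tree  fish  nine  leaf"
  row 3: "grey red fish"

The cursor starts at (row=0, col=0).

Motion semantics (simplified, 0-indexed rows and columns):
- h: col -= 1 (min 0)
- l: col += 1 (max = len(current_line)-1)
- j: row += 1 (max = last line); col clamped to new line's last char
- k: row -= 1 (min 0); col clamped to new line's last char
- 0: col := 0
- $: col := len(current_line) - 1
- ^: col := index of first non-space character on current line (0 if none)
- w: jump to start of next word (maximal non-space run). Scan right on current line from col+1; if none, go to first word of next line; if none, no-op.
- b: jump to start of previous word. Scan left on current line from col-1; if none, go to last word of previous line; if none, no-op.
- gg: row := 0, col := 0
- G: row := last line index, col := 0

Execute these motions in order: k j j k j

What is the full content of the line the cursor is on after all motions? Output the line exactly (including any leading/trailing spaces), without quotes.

Answer: tree  fish  nine  leaf

Derivation:
After 1 (k): row=0 col=0 char='g'
After 2 (j): row=1 col=0 char='r'
After 3 (j): row=2 col=0 char='t'
After 4 (k): row=1 col=0 char='r'
After 5 (j): row=2 col=0 char='t'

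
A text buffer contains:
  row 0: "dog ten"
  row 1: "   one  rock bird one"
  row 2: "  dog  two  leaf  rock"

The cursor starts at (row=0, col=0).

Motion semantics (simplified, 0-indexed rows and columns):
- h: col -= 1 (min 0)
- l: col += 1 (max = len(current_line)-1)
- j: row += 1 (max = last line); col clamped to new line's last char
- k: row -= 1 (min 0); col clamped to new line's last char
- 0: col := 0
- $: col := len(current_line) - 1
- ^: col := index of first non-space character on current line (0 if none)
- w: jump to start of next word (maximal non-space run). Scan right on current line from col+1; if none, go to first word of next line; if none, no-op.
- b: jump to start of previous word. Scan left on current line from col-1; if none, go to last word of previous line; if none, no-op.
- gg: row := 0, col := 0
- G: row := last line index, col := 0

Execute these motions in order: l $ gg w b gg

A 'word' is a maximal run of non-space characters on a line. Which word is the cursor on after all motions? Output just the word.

Answer: dog

Derivation:
After 1 (l): row=0 col=1 char='o'
After 2 ($): row=0 col=6 char='n'
After 3 (gg): row=0 col=0 char='d'
After 4 (w): row=0 col=4 char='t'
After 5 (b): row=0 col=0 char='d'
After 6 (gg): row=0 col=0 char='d'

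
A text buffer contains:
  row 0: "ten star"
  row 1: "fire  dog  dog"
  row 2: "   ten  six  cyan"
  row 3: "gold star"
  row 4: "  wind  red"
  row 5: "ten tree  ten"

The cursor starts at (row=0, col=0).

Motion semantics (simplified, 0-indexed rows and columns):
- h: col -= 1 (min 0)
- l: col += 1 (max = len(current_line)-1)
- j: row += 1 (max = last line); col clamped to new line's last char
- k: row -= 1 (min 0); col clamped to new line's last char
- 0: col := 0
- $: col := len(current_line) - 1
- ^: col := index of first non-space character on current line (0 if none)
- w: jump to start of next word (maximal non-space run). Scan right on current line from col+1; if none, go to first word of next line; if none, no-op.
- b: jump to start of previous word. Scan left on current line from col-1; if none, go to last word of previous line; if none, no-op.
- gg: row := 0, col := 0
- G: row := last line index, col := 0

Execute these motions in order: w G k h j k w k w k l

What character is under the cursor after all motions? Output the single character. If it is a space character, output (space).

Answer: (space)

Derivation:
After 1 (w): row=0 col=4 char='s'
After 2 (G): row=5 col=0 char='t'
After 3 (k): row=4 col=0 char='_'
After 4 (h): row=4 col=0 char='_'
After 5 (j): row=5 col=0 char='t'
After 6 (k): row=4 col=0 char='_'
After 7 (w): row=4 col=2 char='w'
After 8 (k): row=3 col=2 char='l'
After 9 (w): row=3 col=5 char='s'
After 10 (k): row=2 col=5 char='n'
After 11 (l): row=2 col=6 char='_'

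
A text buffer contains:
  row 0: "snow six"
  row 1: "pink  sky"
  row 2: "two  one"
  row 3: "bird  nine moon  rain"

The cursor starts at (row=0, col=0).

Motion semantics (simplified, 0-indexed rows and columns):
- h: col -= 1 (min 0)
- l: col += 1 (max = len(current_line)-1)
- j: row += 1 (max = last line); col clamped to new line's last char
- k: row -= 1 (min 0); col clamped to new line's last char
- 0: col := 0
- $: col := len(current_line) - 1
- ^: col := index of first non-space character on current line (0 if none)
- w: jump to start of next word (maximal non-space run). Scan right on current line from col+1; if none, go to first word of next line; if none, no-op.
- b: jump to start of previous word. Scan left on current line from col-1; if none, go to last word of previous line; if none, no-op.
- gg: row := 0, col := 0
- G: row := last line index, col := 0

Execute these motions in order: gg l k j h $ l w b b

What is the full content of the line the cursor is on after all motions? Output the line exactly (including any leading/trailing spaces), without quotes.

After 1 (gg): row=0 col=0 char='s'
After 2 (l): row=0 col=1 char='n'
After 3 (k): row=0 col=1 char='n'
After 4 (j): row=1 col=1 char='i'
After 5 (h): row=1 col=0 char='p'
After 6 ($): row=1 col=8 char='y'
After 7 (l): row=1 col=8 char='y'
After 8 (w): row=2 col=0 char='t'
After 9 (b): row=1 col=6 char='s'
After 10 (b): row=1 col=0 char='p'

Answer: pink  sky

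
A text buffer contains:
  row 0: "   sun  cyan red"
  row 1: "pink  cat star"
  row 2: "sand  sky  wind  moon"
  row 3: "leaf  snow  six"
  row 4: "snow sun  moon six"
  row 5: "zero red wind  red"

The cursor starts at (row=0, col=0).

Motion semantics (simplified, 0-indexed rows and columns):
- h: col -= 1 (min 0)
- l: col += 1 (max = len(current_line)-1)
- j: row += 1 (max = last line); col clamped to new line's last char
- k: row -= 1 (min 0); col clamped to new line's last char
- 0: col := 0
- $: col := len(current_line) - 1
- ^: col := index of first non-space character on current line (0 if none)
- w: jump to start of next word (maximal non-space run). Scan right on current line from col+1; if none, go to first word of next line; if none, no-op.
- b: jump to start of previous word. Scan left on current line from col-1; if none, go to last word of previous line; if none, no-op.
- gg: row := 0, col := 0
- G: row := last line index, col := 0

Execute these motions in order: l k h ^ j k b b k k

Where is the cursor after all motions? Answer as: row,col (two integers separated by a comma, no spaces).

Answer: 0,3

Derivation:
After 1 (l): row=0 col=1 char='_'
After 2 (k): row=0 col=1 char='_'
After 3 (h): row=0 col=0 char='_'
After 4 (^): row=0 col=3 char='s'
After 5 (j): row=1 col=3 char='k'
After 6 (k): row=0 col=3 char='s'
After 7 (b): row=0 col=3 char='s'
After 8 (b): row=0 col=3 char='s'
After 9 (k): row=0 col=3 char='s'
After 10 (k): row=0 col=3 char='s'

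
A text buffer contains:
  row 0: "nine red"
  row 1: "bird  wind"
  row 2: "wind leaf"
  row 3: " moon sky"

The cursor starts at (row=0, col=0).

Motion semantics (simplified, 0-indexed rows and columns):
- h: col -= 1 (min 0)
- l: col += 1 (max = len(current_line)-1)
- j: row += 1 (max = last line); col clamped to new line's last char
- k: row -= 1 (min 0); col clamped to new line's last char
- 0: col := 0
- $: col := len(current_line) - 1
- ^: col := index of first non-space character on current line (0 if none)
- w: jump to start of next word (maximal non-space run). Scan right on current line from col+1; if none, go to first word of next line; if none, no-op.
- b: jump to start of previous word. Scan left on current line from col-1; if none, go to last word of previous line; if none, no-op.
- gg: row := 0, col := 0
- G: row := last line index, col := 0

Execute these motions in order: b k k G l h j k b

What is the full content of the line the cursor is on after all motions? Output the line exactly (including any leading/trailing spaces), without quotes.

After 1 (b): row=0 col=0 char='n'
After 2 (k): row=0 col=0 char='n'
After 3 (k): row=0 col=0 char='n'
After 4 (G): row=3 col=0 char='_'
After 5 (l): row=3 col=1 char='m'
After 6 (h): row=3 col=0 char='_'
After 7 (j): row=3 col=0 char='_'
After 8 (k): row=2 col=0 char='w'
After 9 (b): row=1 col=6 char='w'

Answer: bird  wind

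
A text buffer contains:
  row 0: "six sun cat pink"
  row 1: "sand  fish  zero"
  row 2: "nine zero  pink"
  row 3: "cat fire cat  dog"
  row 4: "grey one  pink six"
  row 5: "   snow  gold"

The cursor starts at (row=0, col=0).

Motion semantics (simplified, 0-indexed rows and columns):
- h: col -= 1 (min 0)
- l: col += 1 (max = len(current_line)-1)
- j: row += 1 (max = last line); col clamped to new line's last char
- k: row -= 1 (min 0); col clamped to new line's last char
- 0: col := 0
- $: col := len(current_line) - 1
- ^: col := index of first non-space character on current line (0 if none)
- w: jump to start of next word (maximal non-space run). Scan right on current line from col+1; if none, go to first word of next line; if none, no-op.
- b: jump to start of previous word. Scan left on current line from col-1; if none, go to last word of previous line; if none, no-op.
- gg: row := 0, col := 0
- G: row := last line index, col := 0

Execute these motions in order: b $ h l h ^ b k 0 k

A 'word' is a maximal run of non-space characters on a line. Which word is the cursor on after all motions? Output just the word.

Answer: six

Derivation:
After 1 (b): row=0 col=0 char='s'
After 2 ($): row=0 col=15 char='k'
After 3 (h): row=0 col=14 char='n'
After 4 (l): row=0 col=15 char='k'
After 5 (h): row=0 col=14 char='n'
After 6 (^): row=0 col=0 char='s'
After 7 (b): row=0 col=0 char='s'
After 8 (k): row=0 col=0 char='s'
After 9 (0): row=0 col=0 char='s'
After 10 (k): row=0 col=0 char='s'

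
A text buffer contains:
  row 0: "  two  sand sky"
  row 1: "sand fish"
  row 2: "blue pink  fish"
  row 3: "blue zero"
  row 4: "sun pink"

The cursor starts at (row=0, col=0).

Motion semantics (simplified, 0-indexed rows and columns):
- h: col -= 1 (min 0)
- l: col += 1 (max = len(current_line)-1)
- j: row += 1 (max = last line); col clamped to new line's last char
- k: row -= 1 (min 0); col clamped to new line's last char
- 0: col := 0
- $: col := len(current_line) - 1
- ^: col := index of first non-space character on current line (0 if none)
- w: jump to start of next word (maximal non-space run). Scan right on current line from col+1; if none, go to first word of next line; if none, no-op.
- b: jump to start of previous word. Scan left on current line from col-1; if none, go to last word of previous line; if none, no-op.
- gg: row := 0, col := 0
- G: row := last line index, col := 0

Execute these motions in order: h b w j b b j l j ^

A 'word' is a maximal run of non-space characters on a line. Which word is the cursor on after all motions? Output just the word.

After 1 (h): row=0 col=0 char='_'
After 2 (b): row=0 col=0 char='_'
After 3 (w): row=0 col=2 char='t'
After 4 (j): row=1 col=2 char='n'
After 5 (b): row=1 col=0 char='s'
After 6 (b): row=0 col=12 char='s'
After 7 (j): row=1 col=8 char='h'
After 8 (l): row=1 col=8 char='h'
After 9 (j): row=2 col=8 char='k'
After 10 (^): row=2 col=0 char='b'

Answer: blue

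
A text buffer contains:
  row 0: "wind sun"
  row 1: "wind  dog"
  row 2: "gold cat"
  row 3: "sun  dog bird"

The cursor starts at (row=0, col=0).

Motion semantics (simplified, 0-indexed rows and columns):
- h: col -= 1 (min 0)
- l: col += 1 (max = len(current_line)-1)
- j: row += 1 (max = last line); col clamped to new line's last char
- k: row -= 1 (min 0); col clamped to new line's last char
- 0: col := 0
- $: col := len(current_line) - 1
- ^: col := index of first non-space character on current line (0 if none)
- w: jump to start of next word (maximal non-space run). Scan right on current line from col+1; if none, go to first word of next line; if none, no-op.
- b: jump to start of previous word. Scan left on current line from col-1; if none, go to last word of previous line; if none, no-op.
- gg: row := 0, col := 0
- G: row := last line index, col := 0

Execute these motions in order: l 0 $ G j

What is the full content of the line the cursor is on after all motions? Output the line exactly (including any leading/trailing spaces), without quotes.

After 1 (l): row=0 col=1 char='i'
After 2 (0): row=0 col=0 char='w'
After 3 ($): row=0 col=7 char='n'
After 4 (G): row=3 col=0 char='s'
After 5 (j): row=3 col=0 char='s'

Answer: sun  dog bird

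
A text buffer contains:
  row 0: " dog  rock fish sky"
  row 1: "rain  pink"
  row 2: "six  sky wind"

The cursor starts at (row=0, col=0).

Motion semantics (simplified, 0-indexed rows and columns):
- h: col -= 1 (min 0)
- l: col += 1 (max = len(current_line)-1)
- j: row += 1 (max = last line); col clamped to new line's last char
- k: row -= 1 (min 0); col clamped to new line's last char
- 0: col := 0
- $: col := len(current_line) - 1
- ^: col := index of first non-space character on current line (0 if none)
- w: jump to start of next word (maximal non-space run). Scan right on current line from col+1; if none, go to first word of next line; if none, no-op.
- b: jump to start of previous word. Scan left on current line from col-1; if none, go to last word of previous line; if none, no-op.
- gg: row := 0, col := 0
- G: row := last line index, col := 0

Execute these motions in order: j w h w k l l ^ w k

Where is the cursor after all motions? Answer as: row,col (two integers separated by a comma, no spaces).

After 1 (j): row=1 col=0 char='r'
After 2 (w): row=1 col=6 char='p'
After 3 (h): row=1 col=5 char='_'
After 4 (w): row=1 col=6 char='p'
After 5 (k): row=0 col=6 char='r'
After 6 (l): row=0 col=7 char='o'
After 7 (l): row=0 col=8 char='c'
After 8 (^): row=0 col=1 char='d'
After 9 (w): row=0 col=6 char='r'
After 10 (k): row=0 col=6 char='r'

Answer: 0,6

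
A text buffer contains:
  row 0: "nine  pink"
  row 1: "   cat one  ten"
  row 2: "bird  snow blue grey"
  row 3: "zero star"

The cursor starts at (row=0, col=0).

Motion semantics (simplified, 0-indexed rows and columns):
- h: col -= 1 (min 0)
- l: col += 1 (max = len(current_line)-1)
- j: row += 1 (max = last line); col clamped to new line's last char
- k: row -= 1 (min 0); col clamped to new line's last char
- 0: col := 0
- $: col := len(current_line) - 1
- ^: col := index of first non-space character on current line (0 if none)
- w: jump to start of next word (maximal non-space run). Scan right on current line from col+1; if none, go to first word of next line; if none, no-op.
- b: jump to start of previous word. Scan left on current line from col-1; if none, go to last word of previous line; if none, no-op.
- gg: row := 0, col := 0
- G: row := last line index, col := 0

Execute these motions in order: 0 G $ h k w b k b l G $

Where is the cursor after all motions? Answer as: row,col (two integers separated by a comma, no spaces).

Answer: 3,8

Derivation:
After 1 (0): row=0 col=0 char='n'
After 2 (G): row=3 col=0 char='z'
After 3 ($): row=3 col=8 char='r'
After 4 (h): row=3 col=7 char='a'
After 5 (k): row=2 col=7 char='n'
After 6 (w): row=2 col=11 char='b'
After 7 (b): row=2 col=6 char='s'
After 8 (k): row=1 col=6 char='_'
After 9 (b): row=1 col=3 char='c'
After 10 (l): row=1 col=4 char='a'
After 11 (G): row=3 col=0 char='z'
After 12 ($): row=3 col=8 char='r'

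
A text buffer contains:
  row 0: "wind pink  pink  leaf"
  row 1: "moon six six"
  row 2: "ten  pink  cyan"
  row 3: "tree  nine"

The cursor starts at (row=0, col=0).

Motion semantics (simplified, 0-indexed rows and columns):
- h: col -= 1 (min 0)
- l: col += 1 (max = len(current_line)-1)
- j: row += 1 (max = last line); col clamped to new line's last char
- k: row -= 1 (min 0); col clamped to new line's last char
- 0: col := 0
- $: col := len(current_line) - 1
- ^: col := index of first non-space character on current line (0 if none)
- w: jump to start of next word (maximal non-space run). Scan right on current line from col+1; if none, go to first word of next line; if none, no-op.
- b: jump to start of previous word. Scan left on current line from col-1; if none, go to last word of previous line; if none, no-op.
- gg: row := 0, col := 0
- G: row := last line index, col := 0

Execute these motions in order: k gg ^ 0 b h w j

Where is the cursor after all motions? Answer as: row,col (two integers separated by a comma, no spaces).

After 1 (k): row=0 col=0 char='w'
After 2 (gg): row=0 col=0 char='w'
After 3 (^): row=0 col=0 char='w'
After 4 (0): row=0 col=0 char='w'
After 5 (b): row=0 col=0 char='w'
After 6 (h): row=0 col=0 char='w'
After 7 (w): row=0 col=5 char='p'
After 8 (j): row=1 col=5 char='s'

Answer: 1,5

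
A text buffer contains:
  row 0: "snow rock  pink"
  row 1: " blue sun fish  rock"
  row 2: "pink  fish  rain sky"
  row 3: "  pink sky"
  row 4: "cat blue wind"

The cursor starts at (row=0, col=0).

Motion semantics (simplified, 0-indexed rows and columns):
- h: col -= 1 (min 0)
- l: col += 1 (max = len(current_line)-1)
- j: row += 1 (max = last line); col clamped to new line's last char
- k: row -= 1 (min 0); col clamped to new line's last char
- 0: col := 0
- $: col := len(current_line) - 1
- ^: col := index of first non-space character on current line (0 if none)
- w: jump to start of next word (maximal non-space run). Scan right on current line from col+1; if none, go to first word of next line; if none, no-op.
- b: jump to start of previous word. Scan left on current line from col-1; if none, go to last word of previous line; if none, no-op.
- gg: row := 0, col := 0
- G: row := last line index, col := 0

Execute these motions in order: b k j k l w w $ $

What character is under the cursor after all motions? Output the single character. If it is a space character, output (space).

Answer: k

Derivation:
After 1 (b): row=0 col=0 char='s'
After 2 (k): row=0 col=0 char='s'
After 3 (j): row=1 col=0 char='_'
After 4 (k): row=0 col=0 char='s'
After 5 (l): row=0 col=1 char='n'
After 6 (w): row=0 col=5 char='r'
After 7 (w): row=0 col=11 char='p'
After 8 ($): row=0 col=14 char='k'
After 9 ($): row=0 col=14 char='k'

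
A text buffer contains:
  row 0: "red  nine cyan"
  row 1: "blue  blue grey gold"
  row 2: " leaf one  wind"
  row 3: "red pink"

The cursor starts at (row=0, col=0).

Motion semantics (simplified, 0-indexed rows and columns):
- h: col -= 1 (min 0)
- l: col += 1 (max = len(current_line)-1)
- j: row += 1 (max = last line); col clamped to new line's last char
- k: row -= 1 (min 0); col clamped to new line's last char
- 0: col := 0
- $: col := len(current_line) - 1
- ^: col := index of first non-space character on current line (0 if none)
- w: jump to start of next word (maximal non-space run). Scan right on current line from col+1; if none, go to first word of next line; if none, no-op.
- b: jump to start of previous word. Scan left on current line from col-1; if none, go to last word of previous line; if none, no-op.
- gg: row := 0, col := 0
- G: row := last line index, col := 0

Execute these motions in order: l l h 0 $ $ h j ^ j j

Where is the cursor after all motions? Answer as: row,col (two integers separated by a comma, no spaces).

Answer: 3,0

Derivation:
After 1 (l): row=0 col=1 char='e'
After 2 (l): row=0 col=2 char='d'
After 3 (h): row=0 col=1 char='e'
After 4 (0): row=0 col=0 char='r'
After 5 ($): row=0 col=13 char='n'
After 6 ($): row=0 col=13 char='n'
After 7 (h): row=0 col=12 char='a'
After 8 (j): row=1 col=12 char='r'
After 9 (^): row=1 col=0 char='b'
After 10 (j): row=2 col=0 char='_'
After 11 (j): row=3 col=0 char='r'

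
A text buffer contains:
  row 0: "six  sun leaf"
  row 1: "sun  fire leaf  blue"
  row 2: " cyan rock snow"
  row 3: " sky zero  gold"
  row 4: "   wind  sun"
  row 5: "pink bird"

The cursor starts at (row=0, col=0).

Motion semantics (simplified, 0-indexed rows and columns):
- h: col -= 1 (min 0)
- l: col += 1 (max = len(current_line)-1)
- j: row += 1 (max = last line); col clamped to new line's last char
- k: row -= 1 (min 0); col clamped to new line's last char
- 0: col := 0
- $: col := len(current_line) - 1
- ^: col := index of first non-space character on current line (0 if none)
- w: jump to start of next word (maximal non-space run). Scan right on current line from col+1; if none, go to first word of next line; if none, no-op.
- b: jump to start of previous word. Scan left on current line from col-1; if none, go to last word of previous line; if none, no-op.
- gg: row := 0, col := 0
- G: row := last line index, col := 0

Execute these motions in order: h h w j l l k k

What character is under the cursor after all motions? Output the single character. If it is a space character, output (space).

After 1 (h): row=0 col=0 char='s'
After 2 (h): row=0 col=0 char='s'
After 3 (w): row=0 col=5 char='s'
After 4 (j): row=1 col=5 char='f'
After 5 (l): row=1 col=6 char='i'
After 6 (l): row=1 col=7 char='r'
After 7 (k): row=0 col=7 char='n'
After 8 (k): row=0 col=7 char='n'

Answer: n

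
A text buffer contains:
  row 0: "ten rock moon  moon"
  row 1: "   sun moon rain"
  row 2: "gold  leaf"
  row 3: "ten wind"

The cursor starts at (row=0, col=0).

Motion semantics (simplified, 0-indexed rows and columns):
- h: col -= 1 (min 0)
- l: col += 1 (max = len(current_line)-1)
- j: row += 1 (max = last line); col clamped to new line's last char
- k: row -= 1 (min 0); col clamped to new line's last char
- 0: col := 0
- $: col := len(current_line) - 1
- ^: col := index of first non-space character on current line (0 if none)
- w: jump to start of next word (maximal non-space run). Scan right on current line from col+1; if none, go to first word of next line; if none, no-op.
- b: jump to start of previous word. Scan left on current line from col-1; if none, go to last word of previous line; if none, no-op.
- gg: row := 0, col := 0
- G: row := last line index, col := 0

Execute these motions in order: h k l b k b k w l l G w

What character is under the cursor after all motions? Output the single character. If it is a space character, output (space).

Answer: w

Derivation:
After 1 (h): row=0 col=0 char='t'
After 2 (k): row=0 col=0 char='t'
After 3 (l): row=0 col=1 char='e'
After 4 (b): row=0 col=0 char='t'
After 5 (k): row=0 col=0 char='t'
After 6 (b): row=0 col=0 char='t'
After 7 (k): row=0 col=0 char='t'
After 8 (w): row=0 col=4 char='r'
After 9 (l): row=0 col=5 char='o'
After 10 (l): row=0 col=6 char='c'
After 11 (G): row=3 col=0 char='t'
After 12 (w): row=3 col=4 char='w'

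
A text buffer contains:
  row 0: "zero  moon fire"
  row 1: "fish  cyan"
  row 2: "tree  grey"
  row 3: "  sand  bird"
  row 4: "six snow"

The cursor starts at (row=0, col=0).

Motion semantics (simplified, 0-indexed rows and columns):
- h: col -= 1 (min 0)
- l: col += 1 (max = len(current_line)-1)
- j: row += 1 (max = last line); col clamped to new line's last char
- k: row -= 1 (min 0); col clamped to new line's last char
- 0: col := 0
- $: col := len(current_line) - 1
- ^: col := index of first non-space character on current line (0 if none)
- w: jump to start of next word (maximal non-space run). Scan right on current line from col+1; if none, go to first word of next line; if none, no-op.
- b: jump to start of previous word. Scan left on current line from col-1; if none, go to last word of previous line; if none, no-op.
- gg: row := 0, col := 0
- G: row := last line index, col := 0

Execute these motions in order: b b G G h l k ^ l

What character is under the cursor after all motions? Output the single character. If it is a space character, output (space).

Answer: a

Derivation:
After 1 (b): row=0 col=0 char='z'
After 2 (b): row=0 col=0 char='z'
After 3 (G): row=4 col=0 char='s'
After 4 (G): row=4 col=0 char='s'
After 5 (h): row=4 col=0 char='s'
After 6 (l): row=4 col=1 char='i'
After 7 (k): row=3 col=1 char='_'
After 8 (^): row=3 col=2 char='s'
After 9 (l): row=3 col=3 char='a'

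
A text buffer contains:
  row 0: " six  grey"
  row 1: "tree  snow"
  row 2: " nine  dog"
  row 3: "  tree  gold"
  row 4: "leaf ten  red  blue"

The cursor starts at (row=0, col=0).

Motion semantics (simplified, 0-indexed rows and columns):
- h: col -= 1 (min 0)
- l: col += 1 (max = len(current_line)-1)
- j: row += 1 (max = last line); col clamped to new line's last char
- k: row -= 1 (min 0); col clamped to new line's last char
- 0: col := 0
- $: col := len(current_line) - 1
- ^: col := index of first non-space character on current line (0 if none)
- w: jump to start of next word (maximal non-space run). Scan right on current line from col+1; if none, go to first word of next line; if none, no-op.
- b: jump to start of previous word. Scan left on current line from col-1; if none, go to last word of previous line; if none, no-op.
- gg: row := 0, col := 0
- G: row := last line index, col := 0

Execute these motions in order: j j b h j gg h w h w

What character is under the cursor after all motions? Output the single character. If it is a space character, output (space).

After 1 (j): row=1 col=0 char='t'
After 2 (j): row=2 col=0 char='_'
After 3 (b): row=1 col=6 char='s'
After 4 (h): row=1 col=5 char='_'
After 5 (j): row=2 col=5 char='_'
After 6 (gg): row=0 col=0 char='_'
After 7 (h): row=0 col=0 char='_'
After 8 (w): row=0 col=1 char='s'
After 9 (h): row=0 col=0 char='_'
After 10 (w): row=0 col=1 char='s'

Answer: s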